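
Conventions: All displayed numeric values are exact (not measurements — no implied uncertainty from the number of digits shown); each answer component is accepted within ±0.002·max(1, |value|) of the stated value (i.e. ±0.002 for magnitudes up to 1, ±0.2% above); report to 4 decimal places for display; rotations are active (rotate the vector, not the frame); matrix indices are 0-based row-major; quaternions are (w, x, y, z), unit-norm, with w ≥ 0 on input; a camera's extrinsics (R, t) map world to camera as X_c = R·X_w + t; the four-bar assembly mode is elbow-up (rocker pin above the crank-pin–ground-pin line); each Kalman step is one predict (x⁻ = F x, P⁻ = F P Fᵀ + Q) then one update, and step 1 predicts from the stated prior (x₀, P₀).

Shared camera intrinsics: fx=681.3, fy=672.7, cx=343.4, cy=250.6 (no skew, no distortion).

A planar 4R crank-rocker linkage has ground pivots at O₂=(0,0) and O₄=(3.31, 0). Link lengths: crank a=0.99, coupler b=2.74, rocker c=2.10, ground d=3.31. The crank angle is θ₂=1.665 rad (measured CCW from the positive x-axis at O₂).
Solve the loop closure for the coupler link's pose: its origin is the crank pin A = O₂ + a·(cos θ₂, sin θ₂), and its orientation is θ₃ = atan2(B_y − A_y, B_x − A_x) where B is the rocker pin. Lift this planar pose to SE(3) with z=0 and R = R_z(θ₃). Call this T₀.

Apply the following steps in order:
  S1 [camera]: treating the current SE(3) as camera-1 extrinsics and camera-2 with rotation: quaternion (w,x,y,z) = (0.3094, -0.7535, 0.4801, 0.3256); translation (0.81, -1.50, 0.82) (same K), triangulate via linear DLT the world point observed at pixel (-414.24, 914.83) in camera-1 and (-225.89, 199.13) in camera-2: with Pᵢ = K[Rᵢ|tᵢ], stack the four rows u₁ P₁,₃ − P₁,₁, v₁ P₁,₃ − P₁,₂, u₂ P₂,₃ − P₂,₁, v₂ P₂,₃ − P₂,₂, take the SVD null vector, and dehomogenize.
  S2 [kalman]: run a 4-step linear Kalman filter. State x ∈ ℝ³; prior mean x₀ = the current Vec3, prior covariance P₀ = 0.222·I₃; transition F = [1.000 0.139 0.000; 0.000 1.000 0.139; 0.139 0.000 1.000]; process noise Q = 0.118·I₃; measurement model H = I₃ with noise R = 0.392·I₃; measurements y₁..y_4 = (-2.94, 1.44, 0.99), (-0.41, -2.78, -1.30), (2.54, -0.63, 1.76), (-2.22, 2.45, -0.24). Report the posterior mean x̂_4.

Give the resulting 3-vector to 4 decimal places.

result = (-0.7321, 0.7727, 0.3049)

source (fourbar_fk): coupler pose = R=[0.9389 -0.3442 0.0000; 0.3442 0.9389 0.0000; 0.0000 0.0000 1.0000], t=(-0.0931, 0.9856, 0.0000)
after S1 (triangulate): (-1.2428, 0.8858, 1.4072)
after S2 (kf_track): (-0.7321, 0.7727, 0.3049)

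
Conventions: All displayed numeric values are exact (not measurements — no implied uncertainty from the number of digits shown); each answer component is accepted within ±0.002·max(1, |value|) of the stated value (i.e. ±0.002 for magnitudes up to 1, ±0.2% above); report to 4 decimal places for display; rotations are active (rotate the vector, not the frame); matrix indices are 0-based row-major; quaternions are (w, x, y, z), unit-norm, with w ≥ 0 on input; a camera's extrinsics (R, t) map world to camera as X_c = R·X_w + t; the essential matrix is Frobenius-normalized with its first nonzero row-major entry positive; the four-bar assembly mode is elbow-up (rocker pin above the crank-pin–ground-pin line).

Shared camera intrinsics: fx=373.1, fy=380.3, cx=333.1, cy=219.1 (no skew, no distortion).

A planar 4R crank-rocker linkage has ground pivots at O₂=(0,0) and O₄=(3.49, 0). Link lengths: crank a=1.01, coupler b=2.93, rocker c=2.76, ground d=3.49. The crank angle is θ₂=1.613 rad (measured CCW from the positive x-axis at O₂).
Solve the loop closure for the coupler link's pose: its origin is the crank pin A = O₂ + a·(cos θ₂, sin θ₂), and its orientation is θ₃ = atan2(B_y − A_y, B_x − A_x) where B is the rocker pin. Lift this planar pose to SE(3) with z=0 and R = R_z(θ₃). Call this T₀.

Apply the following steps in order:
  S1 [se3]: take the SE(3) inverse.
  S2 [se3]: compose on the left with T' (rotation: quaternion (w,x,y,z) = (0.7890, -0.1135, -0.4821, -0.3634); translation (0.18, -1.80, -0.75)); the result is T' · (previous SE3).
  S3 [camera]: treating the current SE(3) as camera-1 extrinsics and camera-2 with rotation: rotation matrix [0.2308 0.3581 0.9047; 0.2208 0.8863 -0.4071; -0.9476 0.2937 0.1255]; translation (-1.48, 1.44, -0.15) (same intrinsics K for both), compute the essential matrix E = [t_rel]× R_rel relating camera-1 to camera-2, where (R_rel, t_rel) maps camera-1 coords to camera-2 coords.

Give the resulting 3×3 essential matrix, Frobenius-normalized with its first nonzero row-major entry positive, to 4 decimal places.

matrix = [0.1824 -0.5610 0.3813; 0.1641 -0.0869 -0.3339; -0.3015 0.2614 0.4489]

source (fourbar_fk): coupler pose = R=[0.8495 -0.5276 0.0000; 0.5276 0.8495 0.0000; 0.0000 0.0000 1.0000], t=(-0.0426, 1.0091, 0.0000)
after S1 (invert_se3): R=[0.8495 0.5276 0.0000; -0.5276 0.8495 0.0000; 0.0000 0.0000 1.0000], t=(-0.4962, -0.8797, 0.0000)
after S2 (compose_se3): R=[-0.1302 0.7231 -0.6783; -0.7689 0.3583 0.5296; 0.6260 0.5905 0.5093], t=(-0.5553, -2.1944, -1.3192)
after S3 (essential): [0.1824 -0.5610 0.3813; 0.1641 -0.0869 -0.3339; -0.3015 0.2614 0.4489]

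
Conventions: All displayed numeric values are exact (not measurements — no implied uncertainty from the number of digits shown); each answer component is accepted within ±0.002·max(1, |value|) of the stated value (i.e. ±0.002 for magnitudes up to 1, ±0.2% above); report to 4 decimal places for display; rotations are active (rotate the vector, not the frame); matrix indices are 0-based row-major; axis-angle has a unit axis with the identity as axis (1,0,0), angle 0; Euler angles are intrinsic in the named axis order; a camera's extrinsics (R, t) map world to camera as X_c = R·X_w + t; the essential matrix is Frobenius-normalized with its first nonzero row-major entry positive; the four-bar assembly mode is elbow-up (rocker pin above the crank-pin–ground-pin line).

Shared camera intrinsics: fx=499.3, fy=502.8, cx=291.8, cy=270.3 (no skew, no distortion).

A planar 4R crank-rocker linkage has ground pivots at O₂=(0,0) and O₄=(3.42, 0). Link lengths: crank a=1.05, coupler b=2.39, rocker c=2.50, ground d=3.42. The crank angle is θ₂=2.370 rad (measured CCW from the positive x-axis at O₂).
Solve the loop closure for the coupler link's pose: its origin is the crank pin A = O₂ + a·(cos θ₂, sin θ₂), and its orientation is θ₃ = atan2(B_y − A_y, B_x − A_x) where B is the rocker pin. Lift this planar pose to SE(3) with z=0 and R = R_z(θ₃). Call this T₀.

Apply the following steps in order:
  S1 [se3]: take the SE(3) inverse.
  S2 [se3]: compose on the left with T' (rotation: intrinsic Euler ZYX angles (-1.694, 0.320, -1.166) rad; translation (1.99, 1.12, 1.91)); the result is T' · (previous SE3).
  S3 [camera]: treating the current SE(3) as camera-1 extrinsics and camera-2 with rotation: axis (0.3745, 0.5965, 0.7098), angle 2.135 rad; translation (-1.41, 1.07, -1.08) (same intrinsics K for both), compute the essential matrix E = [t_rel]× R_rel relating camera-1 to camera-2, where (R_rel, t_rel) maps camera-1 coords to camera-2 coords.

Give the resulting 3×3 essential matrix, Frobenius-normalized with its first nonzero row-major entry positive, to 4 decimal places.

source (fourbar_fk): coupler pose = R=[0.9350 -0.3545 0.0000; 0.3545 0.9350 0.0000; 0.0000 0.0000 1.0000], t=(-0.7526, 0.7321, 0.0000)
after S1 (invert_se3): R=[0.9350 0.3545 0.0000; -0.3545 0.9350 0.0000; 0.0000 0.0000 1.0000], t=(0.4442, -0.9514, 0.0000)
after S2 (compose_se3): R=[-0.2602 0.3573 0.8970; -0.9654 -0.1109 -0.2359; 0.0152 -0.9274 0.3738], t=(1.5325, 0.4746, 2.6004)
after S3 (essential): [0.1046 0.0129 -0.1502; 0.4201 -0.0451 -0.5371; -0.1865 0.6540 -0.1920]

matrix = [0.1046 0.0129 -0.1502; 0.4201 -0.0451 -0.5371; -0.1865 0.6540 -0.1920]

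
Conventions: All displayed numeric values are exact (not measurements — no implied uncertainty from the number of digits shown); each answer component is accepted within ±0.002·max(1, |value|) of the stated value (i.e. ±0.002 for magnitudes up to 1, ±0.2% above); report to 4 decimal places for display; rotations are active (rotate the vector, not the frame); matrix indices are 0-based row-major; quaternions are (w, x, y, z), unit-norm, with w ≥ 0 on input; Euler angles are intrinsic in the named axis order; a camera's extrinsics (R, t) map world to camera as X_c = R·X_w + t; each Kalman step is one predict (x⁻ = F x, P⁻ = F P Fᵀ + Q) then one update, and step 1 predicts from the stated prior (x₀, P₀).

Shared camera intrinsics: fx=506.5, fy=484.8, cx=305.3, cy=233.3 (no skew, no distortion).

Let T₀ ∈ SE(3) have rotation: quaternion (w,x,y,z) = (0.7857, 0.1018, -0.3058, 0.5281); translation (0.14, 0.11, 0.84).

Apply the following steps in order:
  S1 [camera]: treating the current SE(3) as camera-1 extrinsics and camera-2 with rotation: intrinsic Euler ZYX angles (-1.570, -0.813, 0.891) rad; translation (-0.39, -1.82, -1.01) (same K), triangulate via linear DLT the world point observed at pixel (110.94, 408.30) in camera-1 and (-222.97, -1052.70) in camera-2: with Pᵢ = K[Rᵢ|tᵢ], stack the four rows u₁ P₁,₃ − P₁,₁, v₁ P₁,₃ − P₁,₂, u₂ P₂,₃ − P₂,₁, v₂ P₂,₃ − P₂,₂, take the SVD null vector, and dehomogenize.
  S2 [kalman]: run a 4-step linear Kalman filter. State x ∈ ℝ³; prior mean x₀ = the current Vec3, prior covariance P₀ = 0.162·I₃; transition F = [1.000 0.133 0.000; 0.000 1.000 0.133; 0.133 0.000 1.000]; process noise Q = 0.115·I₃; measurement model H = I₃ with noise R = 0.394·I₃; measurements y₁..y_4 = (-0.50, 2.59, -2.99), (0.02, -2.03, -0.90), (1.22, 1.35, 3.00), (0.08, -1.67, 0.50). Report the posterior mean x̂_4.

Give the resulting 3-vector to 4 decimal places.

result = (0.4648, -0.2963, 0.6895)

after S1 (triangulate): (0.9406, 0.8872, 0.9823)
after S2 (kf_track): (0.4648, -0.2963, 0.6895)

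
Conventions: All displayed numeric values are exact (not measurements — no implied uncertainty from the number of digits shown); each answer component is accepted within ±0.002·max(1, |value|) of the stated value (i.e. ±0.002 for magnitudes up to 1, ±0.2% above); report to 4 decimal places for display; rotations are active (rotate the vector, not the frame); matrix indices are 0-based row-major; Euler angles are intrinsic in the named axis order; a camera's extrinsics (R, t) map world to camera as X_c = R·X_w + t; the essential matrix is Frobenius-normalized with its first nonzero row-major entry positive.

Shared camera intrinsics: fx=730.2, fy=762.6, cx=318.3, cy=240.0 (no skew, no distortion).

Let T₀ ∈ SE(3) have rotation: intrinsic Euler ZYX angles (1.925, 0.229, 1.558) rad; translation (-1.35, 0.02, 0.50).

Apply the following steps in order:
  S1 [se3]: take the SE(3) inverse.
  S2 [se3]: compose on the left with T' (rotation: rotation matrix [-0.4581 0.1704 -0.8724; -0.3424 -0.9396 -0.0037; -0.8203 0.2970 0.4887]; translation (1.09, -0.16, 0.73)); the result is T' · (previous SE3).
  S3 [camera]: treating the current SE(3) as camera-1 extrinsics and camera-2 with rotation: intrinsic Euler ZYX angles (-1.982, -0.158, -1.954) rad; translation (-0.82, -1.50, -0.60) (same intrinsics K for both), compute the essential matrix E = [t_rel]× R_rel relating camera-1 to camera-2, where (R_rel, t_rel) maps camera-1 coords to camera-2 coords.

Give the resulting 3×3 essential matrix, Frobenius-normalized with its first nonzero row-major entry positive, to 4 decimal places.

matrix = [0.2323 -0.0093 -0.5564; -0.2875 0.6305 -0.0413; -0.0802 -0.1384 0.3589]

after S1 (invert_se3): R=[-0.3378 0.9134 -0.2270; -0.0907 0.2085 0.9738; 0.9368 0.3495 0.0125], t=(-0.3608, -0.6136, 1.2515)
after S2 (compose_se3): R=[-0.6780 -0.6879 0.2590; 0.1974 -0.5099 -0.8373; 0.7080 -0.5166 0.4815], t=(0.0589, 0.5354, 1.4554)
after S3 (essential): [0.2323 -0.0093 -0.5564; -0.2875 0.6305 -0.0413; -0.0802 -0.1384 0.3589]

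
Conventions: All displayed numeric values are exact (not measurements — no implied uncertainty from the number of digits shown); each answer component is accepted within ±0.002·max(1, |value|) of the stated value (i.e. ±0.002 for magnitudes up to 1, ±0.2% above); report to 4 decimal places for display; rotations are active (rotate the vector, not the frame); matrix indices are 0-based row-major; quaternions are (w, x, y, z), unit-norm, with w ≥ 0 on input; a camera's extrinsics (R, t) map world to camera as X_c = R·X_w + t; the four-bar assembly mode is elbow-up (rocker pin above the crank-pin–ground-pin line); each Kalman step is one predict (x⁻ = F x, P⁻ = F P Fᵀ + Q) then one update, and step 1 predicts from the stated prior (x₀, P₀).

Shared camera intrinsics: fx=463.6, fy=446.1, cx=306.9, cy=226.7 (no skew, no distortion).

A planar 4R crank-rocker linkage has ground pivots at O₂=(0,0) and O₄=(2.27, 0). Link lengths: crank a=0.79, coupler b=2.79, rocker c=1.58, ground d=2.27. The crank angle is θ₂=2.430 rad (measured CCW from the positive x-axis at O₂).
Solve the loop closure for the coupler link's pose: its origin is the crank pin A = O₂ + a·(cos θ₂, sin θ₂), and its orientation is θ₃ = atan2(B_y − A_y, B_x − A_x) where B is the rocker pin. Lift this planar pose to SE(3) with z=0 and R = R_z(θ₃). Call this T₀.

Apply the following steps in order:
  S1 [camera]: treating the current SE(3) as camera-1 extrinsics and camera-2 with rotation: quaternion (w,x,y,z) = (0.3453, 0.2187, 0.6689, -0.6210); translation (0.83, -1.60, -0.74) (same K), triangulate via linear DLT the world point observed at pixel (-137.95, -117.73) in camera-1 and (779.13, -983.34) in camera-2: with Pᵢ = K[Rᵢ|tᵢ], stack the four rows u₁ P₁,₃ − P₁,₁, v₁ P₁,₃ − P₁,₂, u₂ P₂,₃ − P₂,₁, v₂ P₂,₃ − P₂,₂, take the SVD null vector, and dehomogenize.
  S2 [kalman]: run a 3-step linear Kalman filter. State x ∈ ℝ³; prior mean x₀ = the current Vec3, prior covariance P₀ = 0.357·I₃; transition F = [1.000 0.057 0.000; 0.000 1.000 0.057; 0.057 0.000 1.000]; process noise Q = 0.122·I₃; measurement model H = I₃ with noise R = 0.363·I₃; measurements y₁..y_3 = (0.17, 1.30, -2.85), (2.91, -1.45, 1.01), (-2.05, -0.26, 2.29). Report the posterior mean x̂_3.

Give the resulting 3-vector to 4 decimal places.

result = (-0.2936, -0.4258, 1.0120)

source (fourbar_fk): coupler pose = R=[0.9280 -0.3725 0.0000; 0.3725 0.9280 0.0000; 0.0000 0.0000 1.0000], t=(-0.5983, 0.5159, 0.0000)
after S1 (triangulate): (-1.3684, -1.2294, 1.4697)
after S2 (kf_track): (-0.2936, -0.4258, 1.0120)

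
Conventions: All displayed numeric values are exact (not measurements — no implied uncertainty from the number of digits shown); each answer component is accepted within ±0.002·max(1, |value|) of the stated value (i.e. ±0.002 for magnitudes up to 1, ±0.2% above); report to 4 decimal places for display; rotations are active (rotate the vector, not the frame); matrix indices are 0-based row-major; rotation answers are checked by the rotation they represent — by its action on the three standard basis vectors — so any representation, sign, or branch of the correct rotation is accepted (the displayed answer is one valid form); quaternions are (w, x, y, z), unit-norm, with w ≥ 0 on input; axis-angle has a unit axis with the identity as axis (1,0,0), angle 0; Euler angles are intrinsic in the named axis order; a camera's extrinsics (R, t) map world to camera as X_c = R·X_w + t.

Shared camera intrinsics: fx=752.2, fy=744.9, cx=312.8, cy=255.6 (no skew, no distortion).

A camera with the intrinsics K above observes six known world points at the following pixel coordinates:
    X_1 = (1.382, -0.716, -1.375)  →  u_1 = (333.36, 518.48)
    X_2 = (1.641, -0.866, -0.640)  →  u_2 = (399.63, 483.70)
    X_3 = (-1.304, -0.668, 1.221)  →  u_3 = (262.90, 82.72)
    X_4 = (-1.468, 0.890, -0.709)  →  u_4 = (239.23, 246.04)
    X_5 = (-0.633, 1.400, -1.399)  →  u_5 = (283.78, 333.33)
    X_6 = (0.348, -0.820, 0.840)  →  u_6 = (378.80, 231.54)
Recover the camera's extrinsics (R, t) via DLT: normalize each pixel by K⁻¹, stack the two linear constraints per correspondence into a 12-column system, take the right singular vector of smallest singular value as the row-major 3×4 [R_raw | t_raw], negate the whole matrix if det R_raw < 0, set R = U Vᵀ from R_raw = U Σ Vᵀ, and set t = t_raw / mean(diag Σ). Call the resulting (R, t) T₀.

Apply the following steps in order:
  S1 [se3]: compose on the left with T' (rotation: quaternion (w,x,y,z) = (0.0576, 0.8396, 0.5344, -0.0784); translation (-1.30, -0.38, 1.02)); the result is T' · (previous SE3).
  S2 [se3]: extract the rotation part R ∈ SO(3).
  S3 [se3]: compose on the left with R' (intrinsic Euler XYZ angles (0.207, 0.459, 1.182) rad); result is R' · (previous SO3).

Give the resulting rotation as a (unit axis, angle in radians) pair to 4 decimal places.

source (pnp_recover): camera pose = R=[0.7262 0.4566 0.5139; 0.5962 -0.0463 -0.8015; -0.3422 0.8885 -0.3059], t=(0.2000, 0.2400, 6.9202)
after S1 (compose_se3): R=[0.8669 0.0860 -0.4910; 0.4552 0.2648 0.8501; 0.2031 -0.9605 0.1904], t=(-1.4842, -1.5529, -5.8047)
after S2 (rot_of_se3): [0.8669 0.0860 -0.4910; 0.4552 0.2648 0.8501; 0.2031 -0.9605 0.1904]
after S3 (compose_so3): [0.0069 -0.6160 -0.7877; 0.9081 0.3337 -0.2530; 0.4187 -0.7136 0.5617]

rotation (axis_angle) = ((-0.2306, -0.6039, 0.7630), 1.6196)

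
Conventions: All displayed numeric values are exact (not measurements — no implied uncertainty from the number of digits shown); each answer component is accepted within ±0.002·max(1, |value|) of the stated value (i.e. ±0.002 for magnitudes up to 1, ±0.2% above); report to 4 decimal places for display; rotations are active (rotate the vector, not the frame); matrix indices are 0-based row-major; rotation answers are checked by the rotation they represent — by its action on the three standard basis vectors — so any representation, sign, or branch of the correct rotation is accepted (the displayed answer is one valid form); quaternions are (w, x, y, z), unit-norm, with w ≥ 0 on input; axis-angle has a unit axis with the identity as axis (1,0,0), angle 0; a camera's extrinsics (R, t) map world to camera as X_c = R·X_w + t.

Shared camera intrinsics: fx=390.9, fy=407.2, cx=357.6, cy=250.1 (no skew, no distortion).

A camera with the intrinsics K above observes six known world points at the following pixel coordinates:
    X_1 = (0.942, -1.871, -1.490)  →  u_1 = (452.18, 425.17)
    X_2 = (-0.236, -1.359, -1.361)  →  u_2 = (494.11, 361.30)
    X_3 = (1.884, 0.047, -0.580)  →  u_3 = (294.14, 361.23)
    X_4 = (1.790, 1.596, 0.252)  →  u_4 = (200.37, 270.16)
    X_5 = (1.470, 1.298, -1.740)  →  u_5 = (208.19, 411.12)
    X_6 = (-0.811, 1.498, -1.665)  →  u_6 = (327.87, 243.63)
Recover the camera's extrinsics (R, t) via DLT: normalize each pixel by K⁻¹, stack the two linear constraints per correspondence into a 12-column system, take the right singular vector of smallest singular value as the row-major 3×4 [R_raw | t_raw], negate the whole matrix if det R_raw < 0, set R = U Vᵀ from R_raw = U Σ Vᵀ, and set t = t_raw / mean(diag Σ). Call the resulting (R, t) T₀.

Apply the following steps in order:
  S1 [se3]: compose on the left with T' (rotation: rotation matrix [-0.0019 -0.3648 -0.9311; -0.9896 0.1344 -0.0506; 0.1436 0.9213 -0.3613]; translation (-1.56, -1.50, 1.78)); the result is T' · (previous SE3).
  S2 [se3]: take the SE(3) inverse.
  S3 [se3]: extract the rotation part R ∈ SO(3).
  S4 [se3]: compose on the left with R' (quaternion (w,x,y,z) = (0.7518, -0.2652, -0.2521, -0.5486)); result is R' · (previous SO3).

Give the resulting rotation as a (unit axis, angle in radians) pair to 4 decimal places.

rotation (axis_angle) = ((0.8092, 0.4591, -0.3666), 2.2493)

source (pnp_recover): camera pose = R=[-0.6227 -0.7734 -0.1185; 0.6253 -0.4009 -0.6695; 0.4703 -0.4910 0.7333], t=(0.2500, -0.0501, 5.0500)
after S1 (compose_se3): R=[-0.6648 0.6049 -0.4383; 0.6765 0.7364 -0.0099; 0.3168 -0.3031 -0.8988], t=(-6.2442, -2.0098, -0.0547)
after S2 (invert_se3): R=[-0.6648 0.6765 0.3168; 0.6049 0.7364 -0.3031; -0.4383 -0.0099 -0.8988], t=(-2.7743, 5.2405, -2.8058)
after S3 (rot_of_se3): [-0.6648 0.6765 0.3168; 0.6049 0.7364 -0.3031; -0.4383 -0.0099 -0.8988]
after S4 (compose_so3): [0.4383 0.8900 -0.1255; 0.3192 -0.2846 -0.9039; -0.8403 0.3561 -0.4089]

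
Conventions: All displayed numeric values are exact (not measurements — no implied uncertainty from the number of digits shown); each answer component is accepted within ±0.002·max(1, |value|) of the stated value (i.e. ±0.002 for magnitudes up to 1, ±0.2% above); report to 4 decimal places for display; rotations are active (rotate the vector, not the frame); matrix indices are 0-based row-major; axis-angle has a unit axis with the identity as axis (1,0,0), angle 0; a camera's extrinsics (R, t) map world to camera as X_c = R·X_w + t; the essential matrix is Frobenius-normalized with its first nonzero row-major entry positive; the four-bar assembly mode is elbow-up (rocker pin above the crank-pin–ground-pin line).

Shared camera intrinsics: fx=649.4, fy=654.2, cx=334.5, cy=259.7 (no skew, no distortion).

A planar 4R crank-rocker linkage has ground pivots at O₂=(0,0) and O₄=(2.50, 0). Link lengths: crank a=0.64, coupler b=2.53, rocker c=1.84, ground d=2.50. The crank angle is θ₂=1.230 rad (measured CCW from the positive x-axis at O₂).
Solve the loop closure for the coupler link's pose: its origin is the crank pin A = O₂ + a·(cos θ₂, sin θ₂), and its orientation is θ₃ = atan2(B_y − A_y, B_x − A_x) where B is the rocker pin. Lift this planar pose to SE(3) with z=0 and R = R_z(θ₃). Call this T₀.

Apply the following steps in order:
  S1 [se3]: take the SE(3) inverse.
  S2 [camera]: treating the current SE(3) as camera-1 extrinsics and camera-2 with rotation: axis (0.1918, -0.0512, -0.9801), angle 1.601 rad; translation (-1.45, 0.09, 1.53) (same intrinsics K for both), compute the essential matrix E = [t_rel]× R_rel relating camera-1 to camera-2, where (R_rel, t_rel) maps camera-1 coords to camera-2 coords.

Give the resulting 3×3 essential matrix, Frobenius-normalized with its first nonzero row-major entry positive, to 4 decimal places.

source (fourbar_fk): coupler pose = R=[0.8727 -0.4882 0.0000; 0.4882 0.8727 0.0000; 0.0000 0.0000 1.0000], t=(0.2139, 0.6032, 0.0000)
after S1 (invert_se3): R=[0.8727 0.4882 0.0000; -0.4882 0.8727 0.0000; 0.0000 0.0000 1.0000], t=(-0.4812, -0.4220, 0.0000)
after S2 (essential): [0.5481 -0.3016 0.0371; 0.2980 0.6184 0.1614; 0.3125 -0.1062 0.0330]

matrix = [0.5481 -0.3016 0.0371; 0.2980 0.6184 0.1614; 0.3125 -0.1062 0.0330]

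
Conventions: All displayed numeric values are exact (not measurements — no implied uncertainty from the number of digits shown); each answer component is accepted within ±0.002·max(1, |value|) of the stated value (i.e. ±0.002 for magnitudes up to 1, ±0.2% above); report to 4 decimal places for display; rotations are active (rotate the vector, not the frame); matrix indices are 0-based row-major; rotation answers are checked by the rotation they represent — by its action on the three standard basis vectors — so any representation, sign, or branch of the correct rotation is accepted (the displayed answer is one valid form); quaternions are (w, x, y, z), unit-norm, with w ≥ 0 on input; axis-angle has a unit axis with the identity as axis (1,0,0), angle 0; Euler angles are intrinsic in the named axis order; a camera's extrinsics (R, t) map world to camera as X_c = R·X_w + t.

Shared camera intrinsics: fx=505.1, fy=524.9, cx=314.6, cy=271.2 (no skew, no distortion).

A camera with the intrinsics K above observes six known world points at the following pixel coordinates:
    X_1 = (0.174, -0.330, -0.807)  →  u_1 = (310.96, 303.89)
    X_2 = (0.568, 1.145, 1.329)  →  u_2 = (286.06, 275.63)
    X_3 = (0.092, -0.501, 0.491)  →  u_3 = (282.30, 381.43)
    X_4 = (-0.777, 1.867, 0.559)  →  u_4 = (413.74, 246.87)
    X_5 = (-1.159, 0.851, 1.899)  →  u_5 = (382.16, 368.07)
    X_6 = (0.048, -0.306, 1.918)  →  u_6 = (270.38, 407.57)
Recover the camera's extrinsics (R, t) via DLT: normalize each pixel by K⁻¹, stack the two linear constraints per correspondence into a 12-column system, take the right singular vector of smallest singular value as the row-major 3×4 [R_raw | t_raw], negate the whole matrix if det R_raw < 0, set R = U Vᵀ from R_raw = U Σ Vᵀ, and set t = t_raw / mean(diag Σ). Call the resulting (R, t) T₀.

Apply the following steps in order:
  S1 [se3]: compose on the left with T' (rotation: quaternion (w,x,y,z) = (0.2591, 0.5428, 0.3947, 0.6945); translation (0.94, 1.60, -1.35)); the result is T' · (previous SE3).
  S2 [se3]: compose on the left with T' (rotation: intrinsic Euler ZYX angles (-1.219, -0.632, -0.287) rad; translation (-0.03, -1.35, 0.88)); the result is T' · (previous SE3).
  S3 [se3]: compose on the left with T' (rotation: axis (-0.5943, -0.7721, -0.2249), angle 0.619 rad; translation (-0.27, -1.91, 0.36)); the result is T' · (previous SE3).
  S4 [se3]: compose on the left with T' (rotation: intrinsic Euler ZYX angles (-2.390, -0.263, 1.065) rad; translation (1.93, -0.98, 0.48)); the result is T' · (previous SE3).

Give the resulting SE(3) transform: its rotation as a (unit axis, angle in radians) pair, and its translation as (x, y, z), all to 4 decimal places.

rotation (axis_angle) = ((-0.5814, 0.4478, 0.6793), 2.0895), translation = (-4.9762, 4.6036, -1.1597)

source (pnp_recover): camera pose = R=[-0.9049 0.3516 -0.2400; -0.4257 -0.7518 0.5036; -0.0033 0.5579 0.8299], t=(0.0500, 0.4900, 4.9899)
after S1 (compose_se3): R=[0.2177 0.3860 0.8964; -0.4784 0.8428 -0.2467; -0.8507 -0.3752 0.3682], t=(5.7431, 2.7002, -0.4218)
after S2 (compose_se3): R=[-0.4578 0.8882 0.0389; -0.7834 -0.3823 -0.4900; -0.4204 -0.2548 0.8708], t=(4.1237, -5.4970, 3.3297)
after S3 (compose_se3): R=[-0.3939 0.8070 -0.4400; -0.8624 -0.4900 -0.1268; -0.3179 0.3295 0.8890], t=(0.7645, -5.9267, 6.7712)
after S4 (compose_se3): R=[0.0099 -0.9794 -0.2018; 0.2005 -0.1958 0.9599; -0.9796 -0.0499 0.1945], t=(-4.9762, 4.6036, -1.1597)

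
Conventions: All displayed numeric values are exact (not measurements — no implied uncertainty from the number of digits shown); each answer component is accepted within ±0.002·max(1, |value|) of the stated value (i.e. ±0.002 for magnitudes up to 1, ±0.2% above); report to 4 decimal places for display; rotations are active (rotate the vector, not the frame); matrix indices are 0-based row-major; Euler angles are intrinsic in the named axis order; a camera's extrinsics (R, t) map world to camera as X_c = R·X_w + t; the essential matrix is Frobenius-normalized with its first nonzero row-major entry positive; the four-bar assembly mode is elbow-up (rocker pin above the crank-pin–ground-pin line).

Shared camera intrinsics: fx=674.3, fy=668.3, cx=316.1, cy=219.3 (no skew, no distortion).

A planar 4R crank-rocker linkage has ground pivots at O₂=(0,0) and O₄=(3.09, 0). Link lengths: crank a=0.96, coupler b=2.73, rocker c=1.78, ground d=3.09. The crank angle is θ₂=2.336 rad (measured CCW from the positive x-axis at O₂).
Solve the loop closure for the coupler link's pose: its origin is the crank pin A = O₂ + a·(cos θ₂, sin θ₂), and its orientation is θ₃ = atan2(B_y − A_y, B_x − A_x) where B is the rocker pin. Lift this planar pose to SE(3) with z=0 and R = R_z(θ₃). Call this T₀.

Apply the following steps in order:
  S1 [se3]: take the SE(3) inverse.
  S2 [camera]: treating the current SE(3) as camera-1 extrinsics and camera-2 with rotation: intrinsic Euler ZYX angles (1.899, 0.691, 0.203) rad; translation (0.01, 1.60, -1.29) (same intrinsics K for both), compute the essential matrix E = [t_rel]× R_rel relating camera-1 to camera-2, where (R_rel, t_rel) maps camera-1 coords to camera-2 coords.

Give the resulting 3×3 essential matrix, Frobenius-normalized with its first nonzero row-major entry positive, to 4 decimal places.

source (fourbar_fk): coupler pose = R=[0.9670 -0.2546 0.0000; 0.2546 0.9670 0.0000; 0.0000 0.0000 1.0000], t=(-0.6650, 0.6924, 0.0000)
after S1 (invert_se3): R=[0.9670 0.2546 0.0000; -0.2546 0.9670 0.0000; 0.0000 0.0000 1.0000], t=(0.4668, -0.8389, 0.0000)
after S2 (essential): [0.0359 -0.0122 -0.6555; -0.0443 -0.4330 -0.2022; -0.0807 -0.5516 0.1667]

matrix = [0.0359 -0.0122 -0.6555; -0.0443 -0.4330 -0.2022; -0.0807 -0.5516 0.1667]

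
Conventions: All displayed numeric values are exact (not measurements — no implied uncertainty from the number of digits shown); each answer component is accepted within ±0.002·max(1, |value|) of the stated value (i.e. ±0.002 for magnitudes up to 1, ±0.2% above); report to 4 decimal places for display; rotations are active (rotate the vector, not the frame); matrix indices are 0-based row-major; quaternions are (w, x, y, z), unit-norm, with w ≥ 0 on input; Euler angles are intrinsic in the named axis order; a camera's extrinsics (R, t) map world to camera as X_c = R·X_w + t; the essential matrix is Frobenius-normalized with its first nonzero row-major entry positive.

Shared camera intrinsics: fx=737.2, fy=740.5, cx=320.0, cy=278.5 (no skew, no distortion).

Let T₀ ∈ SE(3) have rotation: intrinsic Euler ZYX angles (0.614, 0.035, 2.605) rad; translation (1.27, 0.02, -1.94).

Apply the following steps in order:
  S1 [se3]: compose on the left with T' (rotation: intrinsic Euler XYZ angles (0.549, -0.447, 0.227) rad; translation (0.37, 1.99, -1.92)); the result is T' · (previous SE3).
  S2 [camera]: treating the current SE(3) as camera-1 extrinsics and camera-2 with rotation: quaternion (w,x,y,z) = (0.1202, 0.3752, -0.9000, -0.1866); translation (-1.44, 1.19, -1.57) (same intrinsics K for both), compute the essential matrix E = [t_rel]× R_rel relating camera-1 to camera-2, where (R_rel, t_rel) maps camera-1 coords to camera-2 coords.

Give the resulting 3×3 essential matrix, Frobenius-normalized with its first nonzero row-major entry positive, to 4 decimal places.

matrix = [0.1927 -0.2720 -0.6006; 0.5046 -0.0360 0.0407; -0.4512 -0.0583 -0.2522]

after S1 (compose_se3): R=[0.6160 0.3675 0.6968; 0.5016 -0.8650 0.0129; 0.6075 0.3415 -0.7172], t=(2.3204, 2.8852, -2.7984)
after S2 (essential): [0.1927 -0.2720 -0.6006; 0.5046 -0.0360 0.0407; -0.4512 -0.0583 -0.2522]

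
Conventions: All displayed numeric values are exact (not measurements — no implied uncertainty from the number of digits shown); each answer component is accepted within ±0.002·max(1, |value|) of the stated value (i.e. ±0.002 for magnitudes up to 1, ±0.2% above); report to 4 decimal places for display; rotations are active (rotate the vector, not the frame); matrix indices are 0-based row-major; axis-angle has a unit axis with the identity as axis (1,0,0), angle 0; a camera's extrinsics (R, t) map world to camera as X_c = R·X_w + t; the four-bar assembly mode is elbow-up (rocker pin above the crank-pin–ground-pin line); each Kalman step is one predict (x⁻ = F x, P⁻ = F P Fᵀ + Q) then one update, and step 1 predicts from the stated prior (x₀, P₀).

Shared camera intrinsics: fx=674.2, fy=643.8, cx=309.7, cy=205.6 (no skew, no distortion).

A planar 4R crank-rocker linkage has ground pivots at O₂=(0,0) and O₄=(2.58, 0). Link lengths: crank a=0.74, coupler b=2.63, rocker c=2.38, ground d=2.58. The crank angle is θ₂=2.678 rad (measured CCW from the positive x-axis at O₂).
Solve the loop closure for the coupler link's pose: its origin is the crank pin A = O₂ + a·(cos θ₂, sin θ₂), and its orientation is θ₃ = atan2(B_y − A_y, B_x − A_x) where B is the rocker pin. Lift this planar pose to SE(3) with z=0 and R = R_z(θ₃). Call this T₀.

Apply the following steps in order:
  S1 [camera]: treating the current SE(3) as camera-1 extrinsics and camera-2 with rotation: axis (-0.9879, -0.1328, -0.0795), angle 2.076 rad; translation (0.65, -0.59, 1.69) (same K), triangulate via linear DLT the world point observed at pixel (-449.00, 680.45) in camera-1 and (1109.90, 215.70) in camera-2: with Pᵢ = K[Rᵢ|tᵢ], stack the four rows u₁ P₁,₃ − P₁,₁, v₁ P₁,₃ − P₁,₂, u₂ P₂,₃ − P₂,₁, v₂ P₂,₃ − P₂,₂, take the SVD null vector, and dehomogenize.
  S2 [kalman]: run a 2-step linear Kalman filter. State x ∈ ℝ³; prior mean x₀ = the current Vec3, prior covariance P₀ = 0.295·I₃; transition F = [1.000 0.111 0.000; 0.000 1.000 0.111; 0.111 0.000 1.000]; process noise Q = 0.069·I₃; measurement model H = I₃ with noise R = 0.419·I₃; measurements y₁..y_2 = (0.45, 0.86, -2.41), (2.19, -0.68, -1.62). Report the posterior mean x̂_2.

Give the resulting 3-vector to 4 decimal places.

result = (0.9089, 0.1834, -0.9466)

source (fourbar_fk): coupler pose = R=[0.7623 -0.6473 0.0000; 0.6473 0.7623 0.0000; 0.0000 0.0000 1.0000], t=(-0.6619, 0.3309, 0.0000)
after S1 (triangulate): (-0.1054, 0.6621, 1.0404)
after S2 (kf_track): (0.9089, 0.1834, -0.9466)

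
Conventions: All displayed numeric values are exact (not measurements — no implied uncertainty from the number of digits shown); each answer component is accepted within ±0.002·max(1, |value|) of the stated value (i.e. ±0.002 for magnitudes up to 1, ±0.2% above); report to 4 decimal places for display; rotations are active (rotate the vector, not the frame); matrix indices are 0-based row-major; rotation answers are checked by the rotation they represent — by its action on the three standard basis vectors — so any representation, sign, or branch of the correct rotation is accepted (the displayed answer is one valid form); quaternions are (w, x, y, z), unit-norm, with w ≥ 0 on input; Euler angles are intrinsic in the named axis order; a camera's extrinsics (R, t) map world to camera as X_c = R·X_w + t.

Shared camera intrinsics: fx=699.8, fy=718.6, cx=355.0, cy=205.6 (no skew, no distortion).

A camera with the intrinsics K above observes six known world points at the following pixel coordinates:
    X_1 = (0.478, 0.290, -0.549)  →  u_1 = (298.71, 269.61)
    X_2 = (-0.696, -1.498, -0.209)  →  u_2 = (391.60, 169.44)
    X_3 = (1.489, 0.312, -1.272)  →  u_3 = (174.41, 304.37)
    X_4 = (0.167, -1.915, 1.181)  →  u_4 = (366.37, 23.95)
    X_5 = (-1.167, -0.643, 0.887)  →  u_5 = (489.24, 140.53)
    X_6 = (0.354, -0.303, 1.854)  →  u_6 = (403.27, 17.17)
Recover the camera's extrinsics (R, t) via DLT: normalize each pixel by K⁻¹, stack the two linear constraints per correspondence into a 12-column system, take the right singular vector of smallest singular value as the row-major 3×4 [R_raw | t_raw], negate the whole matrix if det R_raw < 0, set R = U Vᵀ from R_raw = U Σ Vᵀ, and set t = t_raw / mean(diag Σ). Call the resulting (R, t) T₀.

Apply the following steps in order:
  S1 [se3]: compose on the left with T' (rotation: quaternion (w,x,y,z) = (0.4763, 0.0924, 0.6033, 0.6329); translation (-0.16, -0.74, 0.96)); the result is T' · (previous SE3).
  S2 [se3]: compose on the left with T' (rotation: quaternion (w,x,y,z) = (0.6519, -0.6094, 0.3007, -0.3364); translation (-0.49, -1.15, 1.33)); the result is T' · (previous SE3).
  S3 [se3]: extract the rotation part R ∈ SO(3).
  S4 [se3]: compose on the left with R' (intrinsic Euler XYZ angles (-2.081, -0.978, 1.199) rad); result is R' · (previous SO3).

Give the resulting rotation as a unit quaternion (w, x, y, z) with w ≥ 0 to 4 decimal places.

rotation (quat) = (0.4237, -0.1718, 0.2746, 0.8459)

source (pnp_recover): camera pose = R=[-0.9154 0.1268 0.3821; -0.2432 0.5820 -0.7759; -0.3208 -0.8032 -0.5020], t=(0.0700, 0.1200, 6.8306)
after S1 (compose_se3): R=[0.3820 -0.9087 -0.1681; -0.9149 -0.3463 -0.2072; 0.1301 0.2329 -0.9638], t=(4.4688, 3.9472, 2.7715)
after S2 (compose_se3): R=[0.2649 -0.3768 -0.8876; -0.2588 0.8589 -0.4419; 0.9289 0.3467 0.1300], t=(4.6668, -2.9848, -2.3132)
after S3 (rot_of_se3): [0.2649 -0.3768 -0.8876; -0.2588 0.8589 -0.4419; 0.9289 0.3467 0.1300]
after S4 (compose_so3): [-0.5820 -0.8111 -0.0580; 0.6224 -0.4902 0.6102; -0.5234 0.3190 0.7901]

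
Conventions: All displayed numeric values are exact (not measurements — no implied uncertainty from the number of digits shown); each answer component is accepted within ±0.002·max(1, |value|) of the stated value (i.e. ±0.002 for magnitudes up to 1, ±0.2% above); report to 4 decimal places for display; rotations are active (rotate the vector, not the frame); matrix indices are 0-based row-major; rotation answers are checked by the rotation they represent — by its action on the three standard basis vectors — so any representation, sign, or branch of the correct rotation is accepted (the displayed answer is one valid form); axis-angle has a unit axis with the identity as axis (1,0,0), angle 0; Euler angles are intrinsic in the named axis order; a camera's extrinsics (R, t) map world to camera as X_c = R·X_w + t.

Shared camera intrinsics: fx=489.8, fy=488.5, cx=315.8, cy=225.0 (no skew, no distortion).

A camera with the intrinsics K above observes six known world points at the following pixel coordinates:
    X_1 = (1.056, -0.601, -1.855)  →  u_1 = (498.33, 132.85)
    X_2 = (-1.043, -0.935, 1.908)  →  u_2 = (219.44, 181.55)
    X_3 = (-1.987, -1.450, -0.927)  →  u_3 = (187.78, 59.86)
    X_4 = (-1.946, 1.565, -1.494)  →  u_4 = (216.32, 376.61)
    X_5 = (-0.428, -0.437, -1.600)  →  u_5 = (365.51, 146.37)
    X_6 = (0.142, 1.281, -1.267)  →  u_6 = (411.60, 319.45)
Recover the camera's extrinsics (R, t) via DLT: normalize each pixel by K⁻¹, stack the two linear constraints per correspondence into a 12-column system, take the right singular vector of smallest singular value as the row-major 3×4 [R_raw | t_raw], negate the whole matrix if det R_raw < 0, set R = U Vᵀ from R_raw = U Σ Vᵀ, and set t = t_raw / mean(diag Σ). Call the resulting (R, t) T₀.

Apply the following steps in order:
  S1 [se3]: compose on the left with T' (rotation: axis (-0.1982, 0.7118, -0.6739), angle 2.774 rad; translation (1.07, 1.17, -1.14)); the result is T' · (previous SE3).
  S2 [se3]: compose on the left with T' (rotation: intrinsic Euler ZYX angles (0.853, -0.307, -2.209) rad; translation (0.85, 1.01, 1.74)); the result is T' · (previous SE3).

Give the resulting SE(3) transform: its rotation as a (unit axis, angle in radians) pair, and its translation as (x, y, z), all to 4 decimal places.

source (pnp_recover): camera pose = R=[0.9123 0.0693 -0.4035; -0.0033 0.9868 0.1620; 0.4094 -0.1465 0.9005], t=(0.2600, -0.0800, 6.3301)
after S1 (compose_se3): R=[-0.5716 -0.1649 0.8038; -0.8203 0.1353 -0.5557; -0.0171 -0.9770 -0.2126], t=(4.1026, -4.3865, -1.4098)
after S2 (compose_se3): R=[-0.8492 0.4543 0.2693; -0.2503 -0.7953 0.5521; 0.4650 0.4014 0.7891], t=(1.4395, 3.9367, 7.1388)

rotation (axis_angle) = ((-0.2018, -0.2621, -0.9437), 2.7590), translation = (1.4395, 3.9367, 7.1388)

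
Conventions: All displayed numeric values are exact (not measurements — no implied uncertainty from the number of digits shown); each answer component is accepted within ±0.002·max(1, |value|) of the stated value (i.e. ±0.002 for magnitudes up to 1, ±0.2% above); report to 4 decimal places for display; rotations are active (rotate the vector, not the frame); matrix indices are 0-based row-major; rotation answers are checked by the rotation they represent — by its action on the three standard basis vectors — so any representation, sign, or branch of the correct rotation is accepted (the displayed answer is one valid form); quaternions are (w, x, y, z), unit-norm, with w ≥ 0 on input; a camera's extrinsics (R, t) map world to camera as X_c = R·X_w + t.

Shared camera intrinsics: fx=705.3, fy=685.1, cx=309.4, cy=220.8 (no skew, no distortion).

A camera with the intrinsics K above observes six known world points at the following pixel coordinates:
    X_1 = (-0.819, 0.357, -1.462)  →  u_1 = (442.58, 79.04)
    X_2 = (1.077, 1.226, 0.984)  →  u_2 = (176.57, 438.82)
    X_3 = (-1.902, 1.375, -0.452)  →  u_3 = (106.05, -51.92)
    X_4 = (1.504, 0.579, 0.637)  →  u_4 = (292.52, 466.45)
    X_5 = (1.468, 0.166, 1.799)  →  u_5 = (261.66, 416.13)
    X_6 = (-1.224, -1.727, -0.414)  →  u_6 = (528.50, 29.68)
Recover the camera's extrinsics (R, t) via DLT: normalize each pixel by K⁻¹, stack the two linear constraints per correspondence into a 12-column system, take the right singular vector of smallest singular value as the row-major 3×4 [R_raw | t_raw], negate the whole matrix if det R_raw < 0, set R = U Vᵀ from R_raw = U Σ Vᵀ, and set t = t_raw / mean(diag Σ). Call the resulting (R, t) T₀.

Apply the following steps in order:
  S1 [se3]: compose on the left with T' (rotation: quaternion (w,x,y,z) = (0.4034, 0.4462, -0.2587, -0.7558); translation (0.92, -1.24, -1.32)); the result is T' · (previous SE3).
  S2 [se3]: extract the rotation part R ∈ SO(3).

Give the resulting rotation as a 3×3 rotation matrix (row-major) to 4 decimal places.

source (pnp_recover): camera pose = R=[0.2454 -0.8061 -0.5385; 0.9678 0.2356 0.0884; 0.0556 -0.5429 0.8380], t=(0.3200, 0.1599, 4.7401)
after S1 (compose_se3): R=[0.2498 0.7915 -0.5578; -0.7278 0.5334 0.4309; 0.6386 0.2983 0.7093], t=(-3.2943, -1.4483, 0.8692)
after S2 (rot_of_se3): [0.2498 0.7915 -0.5578; -0.7278 0.5334 0.4309; 0.6386 0.2983 0.7093]

rotation (matrix) = ((0.2498, 0.7915, -0.5578), (-0.7278, 0.5334, 0.4309), (0.6386, 0.2983, 0.7093))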